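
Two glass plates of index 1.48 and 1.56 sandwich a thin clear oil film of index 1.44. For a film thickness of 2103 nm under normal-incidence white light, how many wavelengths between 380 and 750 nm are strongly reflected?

8

Ray reflecting at the top interface goes from n = 1.48 toward n = 1.44: no phase shift.
Ray reflecting at the bottom interface goes from n = 1.44 toward n = 1.56: a half-wave phase shift.
The two reflections differ by half a wavelength.
So the condition for constructive reflection is 2 n t = (m + ½) λ.
λ = 2 n t / (m + ½) = 6057 / (m + ½) nm.
m=7: 808 nm (IR); m=8: 713 nm (visible); m=9: 638 nm (visible); m=10: 577 nm (visible); m=11: 527 nm (visible); m=12: 485 nm (visible); m=13: 449 nm (visible); m=14: 418 nm (visible); m=15: 391 nm (visible); m=16: 367 nm (UV).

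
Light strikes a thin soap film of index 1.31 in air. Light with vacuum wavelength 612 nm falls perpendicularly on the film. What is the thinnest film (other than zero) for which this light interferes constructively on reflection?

Ray reflecting at the top interface goes from n = 1.0 toward n = 1.31: a half-wave phase shift.
At the lower boundary (n = 1.31 to n = 1.0) the reflected ray undergoes no phase shift.
The two reflections differ by half a wavelength.
So the condition for constructive reflection is 2 n t = (m + ½) λ.
Minimum at m = 0: t = λ / (4 n) = 612 / (4 × 1.31) = 117 nm.

117 nm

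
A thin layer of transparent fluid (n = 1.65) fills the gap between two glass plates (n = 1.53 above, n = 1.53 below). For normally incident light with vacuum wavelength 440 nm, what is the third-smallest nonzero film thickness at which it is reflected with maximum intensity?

333 nm

Ray reflecting at the top interface goes from n = 1.53 toward n = 1.65: a half-wave phase shift.
Bottom surface (1.65 → 1.53): reflection off a lower-index medium gives no phase shift.
Exactly one π shift → a net half-wave offset.
With one net inversion, constructive interference in reflection requires 2 n t = (m + ½) λ.
The third-smallest nonzero thickness corresponds to m = 2: t = (m + ½) λ / (2 n) = 2.50 × 440 / (2 × 1.65) = 333 nm.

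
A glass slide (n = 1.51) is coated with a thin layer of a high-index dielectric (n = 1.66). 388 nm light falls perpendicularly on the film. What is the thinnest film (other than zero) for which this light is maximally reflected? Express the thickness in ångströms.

Ray reflecting at the top interface goes from n = 1.0 toward n = 1.66: a half-wave phase shift.
Bottom surface (1.66 → 1.51): reflection off a lower-index medium gives no phase shift.
Net: one phase inversion between the two reflected rays.
For strong reflection here: 2 n t = (m + ½) λ.
Minimum at m = 0: t = λ / (4 n) = 388 / (4 × 1.66) = 58.4 nm.

584 Å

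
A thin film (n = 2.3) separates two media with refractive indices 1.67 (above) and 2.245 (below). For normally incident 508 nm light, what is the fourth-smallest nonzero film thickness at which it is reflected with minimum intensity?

Top surface (1.67 → 2.3): reflection off a higher-index medium gives a half-wave phase shift.
Bottom surface (2.3 → 2.245): reflection off a lower-index medium gives no phase shift.
The two reflections differ by half a wavelength.
With one net inversion, destructive interference in reflection requires 2 n t = m λ.
The fourth-smallest nonzero thickness corresponds to m = 4: t = m λ / (2 n) = 4.00 × 508 / (2 × 2.3) = 442 nm.

442 nm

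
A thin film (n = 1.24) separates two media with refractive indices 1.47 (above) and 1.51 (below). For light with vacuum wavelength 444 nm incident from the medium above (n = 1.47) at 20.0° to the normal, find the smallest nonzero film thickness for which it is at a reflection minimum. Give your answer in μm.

Top surface (1.47 → 1.24): reflection off a lower-index medium gives no phase shift.
Bottom surface (1.24 → 1.51): reflection off a higher-index medium gives a half-wave phase shift.
Exactly one π shift → a net half-wave offset.
With one net inversion, destructive interference in reflection requires 2 n t cos θ_r = m λ.
Snell's law: 1.47 sin 20.0° = 1.24 sin θ_r → sin θ_r = 0.405, cos θ_r = 0.914.
Minimum nonzero at m = 1: t = λ / (2 n cos θ_r) = 444 / (2 × 1.24 × 0.914) = 196 nm.

0.196 μm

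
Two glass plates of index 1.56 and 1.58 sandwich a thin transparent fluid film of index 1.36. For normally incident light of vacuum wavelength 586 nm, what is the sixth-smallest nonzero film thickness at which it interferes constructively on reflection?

Top surface (1.56 → 1.36): reflection off a lower-index medium gives no phase shift.
At the lower boundary (n = 1.36 to n = 1.58) the reflected ray undergoes a half-wave phase shift.
Net: one phase inversion between the two reflected rays.
So the condition for constructive reflection is 2 n t = (m + ½) λ.
The sixth-smallest nonzero thickness corresponds to m = 5: t = (m + ½) λ / (2 n) = 5.50 × 586 / (2 × 1.36) = 1185 nm.

1185 nm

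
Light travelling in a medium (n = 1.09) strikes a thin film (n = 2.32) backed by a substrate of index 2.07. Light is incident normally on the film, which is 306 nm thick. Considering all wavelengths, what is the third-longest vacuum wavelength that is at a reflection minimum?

473 nm

Top surface (1.09 → 2.32): reflection off a higher-index medium gives a half-wave phase shift.
At the lower boundary (n = 2.32 to n = 2.07) the reflected ray undergoes no phase shift.
Exactly one π shift → a net half-wave offset.
With one net inversion, destructive interference in reflection requires 2 n t = m λ.
λ = 2 n t / m. The third-longest wavelength is m = 3: λ = 2 × 2.32 × 306 / 3.00 = 473 nm.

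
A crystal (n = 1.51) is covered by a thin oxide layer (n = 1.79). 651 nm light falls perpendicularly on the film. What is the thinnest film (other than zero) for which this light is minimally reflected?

182 nm

At the upper boundary (n = 1.0 to n = 1.79) the reflected ray undergoes a half-wave phase shift.
At the lower boundary (n = 1.79 to n = 1.51) the reflected ray undergoes no phase shift.
Exactly one π shift → a net half-wave offset.
So the condition for destructive reflection is 2 n t = m λ.
Minimum nonzero at m = 1: t = λ / (2 n) = 651 / (2 × 1.79) = 182 nm.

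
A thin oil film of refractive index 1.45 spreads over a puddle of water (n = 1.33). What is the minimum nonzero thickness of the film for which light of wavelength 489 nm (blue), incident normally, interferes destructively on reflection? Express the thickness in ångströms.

1686 Å

Top surface (1.0 → 1.45): reflection off a higher-index medium gives a half-wave phase shift.
At the lower boundary (n = 1.45 to n = 1.33) the reflected ray undergoes no phase shift.
The two reflections differ by half a wavelength.
So the condition for destructive reflection is 2 n t = m λ.
Minimum nonzero at m = 1: t = λ / (2 n) = 489 / (2 × 1.45) = 169 nm.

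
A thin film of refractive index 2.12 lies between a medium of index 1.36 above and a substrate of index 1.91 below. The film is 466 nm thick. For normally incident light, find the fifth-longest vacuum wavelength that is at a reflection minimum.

395 nm

Ray reflecting at the top interface goes from n = 1.36 toward n = 2.12: a half-wave phase shift.
Ray reflecting at the bottom interface goes from n = 2.12 toward n = 1.91: no phase shift.
Net: one phase inversion between the two reflected rays.
For minimum reflection here: 2 n t = m λ.
λ = 2 n t / m. The fifth-longest wavelength is m = 5: λ = 2 × 2.12 × 466 / 5.00 = 395 nm.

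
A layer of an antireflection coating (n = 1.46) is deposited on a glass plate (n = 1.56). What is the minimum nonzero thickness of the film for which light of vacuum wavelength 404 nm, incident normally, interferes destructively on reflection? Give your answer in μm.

0.0692 μm

Ray reflecting at the top interface goes from n = 1.0 toward n = 1.46: a half-wave phase shift.
Ray reflecting at the bottom interface goes from n = 1.46 toward n = 1.56: a half-wave phase shift.
The two reflections carry the same phase change, so no net offset.
With no net inversion, destructive interference in reflection requires 2 n t = (m + ½) λ.
Minimum at m = 0: t = λ / (4 n) = 404 / (4 × 1.46) = 69.2 nm.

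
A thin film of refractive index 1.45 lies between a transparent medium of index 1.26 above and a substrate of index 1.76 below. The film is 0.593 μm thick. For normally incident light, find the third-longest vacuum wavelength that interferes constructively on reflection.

573 nm

At the upper boundary (n = 1.26 to n = 1.45) the reflected ray undergoes a half-wave phase shift.
At the lower boundary (n = 1.45 to n = 1.76) the reflected ray undergoes a half-wave phase shift.
Zero or two π shifts → no net half-wave offset.
So the condition for constructive reflection is 2 n t = m λ.
λ = 2 n t / m. The third-longest wavelength is m = 3: λ = 2 × 1.45 × 593 / 3.00 = 573 nm.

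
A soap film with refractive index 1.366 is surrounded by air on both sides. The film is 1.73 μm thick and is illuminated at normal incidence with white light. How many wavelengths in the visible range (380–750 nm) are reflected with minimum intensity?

6

At the upper boundary (n = 1.0 to n = 1.366) the reflected ray undergoes a half-wave phase shift.
Bottom surface (1.366 → 1.0): reflection off a lower-index medium gives no phase shift.
Exactly one π shift → a net half-wave offset.
For dark reflection here: 2 n t = m λ.
λ = 2 n t / m = 4726 / m nm.
m=6: 788 nm (IR); m=7: 675 nm (visible); m=8: 591 nm (visible); m=9: 525 nm (visible); m=10: 473 nm (visible); m=11: 430 nm (visible); m=12: 394 nm (visible); m=13: 364 nm (UV).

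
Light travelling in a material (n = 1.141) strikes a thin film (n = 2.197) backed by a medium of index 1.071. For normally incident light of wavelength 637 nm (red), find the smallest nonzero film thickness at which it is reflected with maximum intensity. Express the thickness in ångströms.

725 Å

At the upper boundary (n = 1.141 to n = 2.197) the reflected ray undergoes a half-wave phase shift.
Ray reflecting at the bottom interface goes from n = 2.197 toward n = 1.071: no phase shift.
Exactly one π shift → a net half-wave offset.
So the condition for constructive reflection is 2 n t = (m + ½) λ.
Minimum at m = 0: t = λ / (4 n) = 637 / (4 × 2.197) = 72.5 nm.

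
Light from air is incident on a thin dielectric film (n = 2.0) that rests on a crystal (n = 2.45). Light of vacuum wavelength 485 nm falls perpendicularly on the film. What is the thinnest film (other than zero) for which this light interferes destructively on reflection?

At the upper boundary (n = 1.0 to n = 2.0) the reflected ray undergoes a half-wave phase shift.
Bottom surface (2.0 → 2.45): reflection off a higher-index medium gives a half-wave phase shift.
The two reflections carry the same phase change, so no net offset.
For weak reflection here: 2 n t = (m + ½) λ.
Minimum at m = 0: t = λ / (4 n) = 485 / (4 × 2.0) = 60.6 nm.

60.6 nm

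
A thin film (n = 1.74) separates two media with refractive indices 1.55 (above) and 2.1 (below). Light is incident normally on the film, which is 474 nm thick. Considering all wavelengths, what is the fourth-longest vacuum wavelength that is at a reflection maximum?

412 nm

At the upper boundary (n = 1.55 to n = 1.74) the reflected ray undergoes a half-wave phase shift.
Bottom surface (1.74 → 2.1): reflection off a higher-index medium gives a half-wave phase shift.
Zero or two π shifts → no net half-wave offset.
For strong reflection here: 2 n t = m λ.
λ = 2 n t / m. The fourth-longest wavelength is m = 4: λ = 2 × 1.74 × 474 / 4.00 = 412 nm.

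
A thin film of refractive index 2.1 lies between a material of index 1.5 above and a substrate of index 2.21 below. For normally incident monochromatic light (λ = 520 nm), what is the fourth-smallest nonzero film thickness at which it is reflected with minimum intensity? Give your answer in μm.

0.433 μm

At the upper boundary (n = 1.5 to n = 2.1) the reflected ray undergoes a half-wave phase shift.
At the lower boundary (n = 2.1 to n = 2.21) the reflected ray undergoes a half-wave phase shift.
The two reflections carry the same phase change, so no net offset.
So the condition for destructive reflection is 2 n t = (m + ½) λ.
The fourth-smallest nonzero thickness corresponds to m = 3: t = (m + ½) λ / (2 n) = 3.50 × 520 / (2 × 2.1) = 433 nm.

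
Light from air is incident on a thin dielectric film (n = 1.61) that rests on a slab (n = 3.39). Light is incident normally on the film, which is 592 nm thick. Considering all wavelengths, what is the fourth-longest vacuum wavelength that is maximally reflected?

477 nm

At the upper boundary (n = 1.0 to n = 1.61) the reflected ray undergoes a half-wave phase shift.
Bottom surface (1.61 → 3.39): reflection off a higher-index medium gives a half-wave phase shift.
The two reflections carry the same phase change, so no net offset.
For strong reflection here: 2 n t = m λ.
λ = 2 n t / m. The fourth-longest wavelength is m = 4: λ = 2 × 1.61 × 592 / 4.00 = 477 nm.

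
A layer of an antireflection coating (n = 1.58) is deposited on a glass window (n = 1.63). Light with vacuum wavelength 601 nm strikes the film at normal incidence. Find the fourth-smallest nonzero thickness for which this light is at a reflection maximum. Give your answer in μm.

0.761 μm

Ray reflecting at the top interface goes from n = 1.0 toward n = 1.58: a half-wave phase shift.
At the lower boundary (n = 1.58 to n = 1.63) the reflected ray undergoes a half-wave phase shift.
The two reflections carry the same phase change, so no net offset.
For maximum reflection here: 2 n t = m λ.
The fourth-smallest nonzero thickness corresponds to m = 4: t = m λ / (2 n) = 4.00 × 601 / (2 × 1.58) = 761 nm.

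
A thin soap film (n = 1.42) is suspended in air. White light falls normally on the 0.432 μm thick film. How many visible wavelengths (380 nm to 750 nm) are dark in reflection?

2

Ray reflecting at the top interface goes from n = 1.0 toward n = 1.42: a half-wave phase shift.
Bottom surface (1.42 → 1.0): reflection off a lower-index medium gives no phase shift.
The two reflections differ by half a wavelength.
So the condition for destructive reflection is 2 n t = m λ.
λ = 2 n t / m = 1227 / m nm.
m=1: 1227 nm (IR); m=2: 613 nm (visible); m=3: 409 nm (visible); m=4: 307 nm (UV).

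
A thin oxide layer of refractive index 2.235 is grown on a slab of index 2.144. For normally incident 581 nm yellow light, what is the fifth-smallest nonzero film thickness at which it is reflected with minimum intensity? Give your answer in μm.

Top surface (1.0 → 2.235): reflection off a higher-index medium gives a half-wave phase shift.
Bottom surface (2.235 → 2.144): reflection off a lower-index medium gives no phase shift.
Exactly one π shift → a net half-wave offset.
For weak reflection here: 2 n t = m λ.
The fifth-smallest nonzero thickness corresponds to m = 5: t = m λ / (2 n) = 5.00 × 581 / (2 × 2.235) = 650 nm.

0.650 μm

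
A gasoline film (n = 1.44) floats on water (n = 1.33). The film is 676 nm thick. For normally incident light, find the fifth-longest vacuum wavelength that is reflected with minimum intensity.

At the upper boundary (n = 1.0 to n = 1.44) the reflected ray undergoes a half-wave phase shift.
Bottom surface (1.44 → 1.33): reflection off a lower-index medium gives no phase shift.
Exactly one π shift → a net half-wave offset.
With one net inversion, destructive interference in reflection requires 2 n t = m λ.
λ = 2 n t / m. The fifth-longest wavelength is m = 5: λ = 2 × 1.44 × 676 / 5.00 = 389 nm.

389 nm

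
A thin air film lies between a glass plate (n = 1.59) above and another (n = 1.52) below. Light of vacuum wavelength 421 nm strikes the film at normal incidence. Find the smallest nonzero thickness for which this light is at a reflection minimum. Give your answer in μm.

0.211 μm

At the upper boundary (n = 1.59 to n = 1.0) the reflected ray undergoes no phase shift.
At the lower boundary (n = 1.0 to n = 1.52) the reflected ray undergoes a half-wave phase shift.
Net: one phase inversion between the two reflected rays.
For dark reflection here: 2 n t = m λ.
The smallest nonzero thickness corresponds to m = 1: t = m λ / (2 n) = 1.00 × 421 / (2 × 1.0) = 211 nm.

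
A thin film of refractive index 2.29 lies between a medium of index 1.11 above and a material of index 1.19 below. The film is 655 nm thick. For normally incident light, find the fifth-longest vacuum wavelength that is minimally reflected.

Ray reflecting at the top interface goes from n = 1.11 toward n = 2.29: a half-wave phase shift.
Ray reflecting at the bottom interface goes from n = 2.29 toward n = 1.19: no phase shift.
The two reflections differ by half a wavelength.
So the condition for destructive reflection is 2 n t = m λ.
λ = 2 n t / m. The fifth-longest wavelength is m = 5: λ = 2 × 2.29 × 655 / 5.00 = 600 nm.

600 nm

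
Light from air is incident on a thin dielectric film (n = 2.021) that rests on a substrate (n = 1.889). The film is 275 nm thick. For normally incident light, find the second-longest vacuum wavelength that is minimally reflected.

Top surface (1.0 → 2.021): reflection off a higher-index medium gives a half-wave phase shift.
At the lower boundary (n = 2.021 to n = 1.889) the reflected ray undergoes no phase shift.
Exactly one π shift → a net half-wave offset.
So the condition for destructive reflection is 2 n t = m λ.
λ = 2 n t / m. The second-longest wavelength is m = 2: λ = 2 × 2.021 × 275 / 2.00 = 556 nm.

556 nm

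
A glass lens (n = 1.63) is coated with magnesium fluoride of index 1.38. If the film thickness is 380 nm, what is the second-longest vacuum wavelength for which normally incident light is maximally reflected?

At the upper boundary (n = 1.0 to n = 1.38) the reflected ray undergoes a half-wave phase shift.
Ray reflecting at the bottom interface goes from n = 1.38 toward n = 1.63: a half-wave phase shift.
The two reflections carry the same phase change, so no net offset.
With no net inversion, constructive interference in reflection requires 2 n t = m λ.
λ = 2 n t / m. The second-longest wavelength is m = 2: λ = 2 × 1.38 × 380 / 2.00 = 524 nm.

524 nm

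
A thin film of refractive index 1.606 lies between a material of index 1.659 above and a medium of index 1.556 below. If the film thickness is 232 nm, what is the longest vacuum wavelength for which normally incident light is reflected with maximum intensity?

At the upper boundary (n = 1.659 to n = 1.606) the reflected ray undergoes no phase shift.
At the lower boundary (n = 1.606 to n = 1.556) the reflected ray undergoes no phase shift.
Net: no relative phase inversion (both shifts match).
With no net inversion, constructive interference in reflection requires 2 n t = m λ.
λ = 2 n t / m. The longest wavelength is m = 1: λ = 2 × 1.606 × 232 / 1.00 = 745 nm.

745 nm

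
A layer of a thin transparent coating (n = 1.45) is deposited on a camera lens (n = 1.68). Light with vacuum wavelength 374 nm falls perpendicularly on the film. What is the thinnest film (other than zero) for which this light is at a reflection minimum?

Ray reflecting at the top interface goes from n = 1.0 toward n = 1.45: a half-wave phase shift.
Ray reflecting at the bottom interface goes from n = 1.45 toward n = 1.68: a half-wave phase shift.
The two reflections carry the same phase change, so no net offset.
For minimum reflection here: 2 n t = (m + ½) λ.
Minimum at m = 0: t = λ / (4 n) = 374 / (4 × 1.45) = 64.5 nm.

64.5 nm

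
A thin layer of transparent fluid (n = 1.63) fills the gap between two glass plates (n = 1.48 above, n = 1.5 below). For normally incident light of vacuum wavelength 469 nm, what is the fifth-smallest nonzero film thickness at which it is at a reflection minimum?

719 nm

At the upper boundary (n = 1.48 to n = 1.63) the reflected ray undergoes a half-wave phase shift.
Ray reflecting at the bottom interface goes from n = 1.63 toward n = 1.5: no phase shift.
Exactly one π shift → a net half-wave offset.
For weak reflection here: 2 n t = m λ.
The fifth-smallest nonzero thickness corresponds to m = 5: t = m λ / (2 n) = 5.00 × 469 / (2 × 1.63) = 719 nm.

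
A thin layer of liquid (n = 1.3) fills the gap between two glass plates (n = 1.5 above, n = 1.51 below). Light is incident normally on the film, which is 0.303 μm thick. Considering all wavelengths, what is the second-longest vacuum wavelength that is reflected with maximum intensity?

525 nm

At the upper boundary (n = 1.5 to n = 1.3) the reflected ray undergoes no phase shift.
Ray reflecting at the bottom interface goes from n = 1.3 toward n = 1.51: a half-wave phase shift.
The two reflections differ by half a wavelength.
So the condition for constructive reflection is 2 n t = (m + ½) λ.
λ = 2 n t / (m + ½). The second-longest wavelength is m = 1: λ = 2 × 1.3 × 303 / 1.50 = 525 nm.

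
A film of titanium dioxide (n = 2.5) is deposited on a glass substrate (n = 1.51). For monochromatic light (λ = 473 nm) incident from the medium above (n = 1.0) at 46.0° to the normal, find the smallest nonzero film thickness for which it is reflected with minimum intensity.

98.8 nm

At the upper boundary (n = 1.0 to n = 2.5) the reflected ray undergoes a half-wave phase shift.
At the lower boundary (n = 2.5 to n = 1.51) the reflected ray undergoes no phase shift.
Exactly one π shift → a net half-wave offset.
So the condition for destructive reflection is 2 n t cos θ_r = m λ.
Snell's law: 1.0 sin 46.0° = 2.5 sin θ_r → sin θ_r = 0.288, cos θ_r = 0.958.
Minimum nonzero at m = 1: t = λ / (2 n cos θ_r) = 473 / (2 × 2.5 × 0.958) = 98.8 nm.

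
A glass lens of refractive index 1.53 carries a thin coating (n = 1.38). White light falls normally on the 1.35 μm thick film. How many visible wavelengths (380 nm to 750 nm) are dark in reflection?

5

Ray reflecting at the top interface goes from n = 1.0 toward n = 1.38: a half-wave phase shift.
Bottom surface (1.38 → 1.53): reflection off a higher-index medium gives a half-wave phase shift.
Net: no relative phase inversion (both shifts match).
For dark reflection here: 2 n t = (m + ½) λ.
λ = 2 n t / (m + ½) = 3726 / (m + ½) nm.
m=4: 828 nm (IR); m=5: 677 nm (visible); m=6: 573 nm (visible); m=7: 497 nm (visible); m=8: 438 nm (visible); m=9: 392 nm (visible); m=10: 355 nm (UV).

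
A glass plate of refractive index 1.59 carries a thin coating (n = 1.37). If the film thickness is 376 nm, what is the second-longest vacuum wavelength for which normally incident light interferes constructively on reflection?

515 nm

At the upper boundary (n = 1.0 to n = 1.37) the reflected ray undergoes a half-wave phase shift.
Ray reflecting at the bottom interface goes from n = 1.37 toward n = 1.59: a half-wave phase shift.
Net: no relative phase inversion (both shifts match).
For strong reflection here: 2 n t = m λ.
λ = 2 n t / m. The second-longest wavelength is m = 2: λ = 2 × 1.37 × 376 / 2.00 = 515 nm.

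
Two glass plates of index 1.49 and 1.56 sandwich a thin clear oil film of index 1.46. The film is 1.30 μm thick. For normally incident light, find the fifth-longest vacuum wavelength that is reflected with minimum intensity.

759 nm

Ray reflecting at the top interface goes from n = 1.49 toward n = 1.46: no phase shift.
Ray reflecting at the bottom interface goes from n = 1.46 toward n = 1.56: a half-wave phase shift.
Exactly one π shift → a net half-wave offset.
With one net inversion, destructive interference in reflection requires 2 n t = m λ.
λ = 2 n t / m. The fifth-longest wavelength is m = 5: λ = 2 × 1.46 × 1300 / 5.00 = 759 nm.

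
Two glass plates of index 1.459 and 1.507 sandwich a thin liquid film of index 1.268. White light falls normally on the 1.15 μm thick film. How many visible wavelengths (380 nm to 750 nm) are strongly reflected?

At the upper boundary (n = 1.459 to n = 1.268) the reflected ray undergoes no phase shift.
Bottom surface (1.268 → 1.507): reflection off a higher-index medium gives a half-wave phase shift.
Exactly one π shift → a net half-wave offset.
For maximum reflection here: 2 n t = (m + ½) λ.
λ = 2 n t / (m + ½) = 2916 / (m + ½) nm.
m=3: 833 nm (IR); m=4: 648 nm (visible); m=5: 530 nm (visible); m=6: 449 nm (visible); m=7: 389 nm (visible); m=8: 343 nm (UV).

4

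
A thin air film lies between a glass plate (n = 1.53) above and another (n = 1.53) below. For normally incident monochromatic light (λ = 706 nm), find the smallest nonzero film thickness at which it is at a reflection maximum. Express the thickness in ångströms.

1765 Å

At the upper boundary (n = 1.53 to n = 1.0) the reflected ray undergoes no phase shift.
Ray reflecting at the bottom interface goes from n = 1.0 toward n = 1.53: a half-wave phase shift.
Net: one phase inversion between the two reflected rays.
For bright reflection here: 2 n t = (m + ½) λ.
Minimum at m = 0: t = λ / (4 n) = 706 / (4 × 1.0) = 177 nm.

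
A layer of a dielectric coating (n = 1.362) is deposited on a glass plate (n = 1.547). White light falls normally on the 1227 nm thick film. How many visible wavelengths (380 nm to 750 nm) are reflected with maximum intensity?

Ray reflecting at the top interface goes from n = 1.0 toward n = 1.362: a half-wave phase shift.
At the lower boundary (n = 1.362 to n = 1.547) the reflected ray undergoes a half-wave phase shift.
Zero or two π shifts → no net half-wave offset.
For bright reflection here: 2 n t = m λ.
λ = 2 n t / m = 3342 / m nm.
m=4: 836 nm (IR); m=5: 668 nm (visible); m=6: 557 nm (visible); m=7: 477 nm (visible); m=8: 418 nm (visible); m=9: 371 nm (UV).

4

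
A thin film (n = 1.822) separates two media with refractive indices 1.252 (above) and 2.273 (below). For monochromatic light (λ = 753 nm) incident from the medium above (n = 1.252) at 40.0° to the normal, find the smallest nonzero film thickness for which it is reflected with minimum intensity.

115 nm

Top surface (1.252 → 1.822): reflection off a higher-index medium gives a half-wave phase shift.
At the lower boundary (n = 1.822 to n = 2.273) the reflected ray undergoes a half-wave phase shift.
The two reflections carry the same phase change, so no net offset.
So the condition for destructive reflection is 2 n t cos θ_r = (m + ½) λ.
Snell's law: 1.252 sin 40.0° = 1.822 sin θ_r → sin θ_r = 0.442, cos θ_r = 0.897.
Minimum at m = 0: t = λ / (4 n cos θ_r) = 753 / (4 × 1.822 × 0.897) = 115 nm.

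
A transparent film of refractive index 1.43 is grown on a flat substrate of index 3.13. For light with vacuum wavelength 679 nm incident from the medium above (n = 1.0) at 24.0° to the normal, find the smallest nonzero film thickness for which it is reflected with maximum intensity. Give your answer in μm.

At the upper boundary (n = 1.0 to n = 1.43) the reflected ray undergoes a half-wave phase shift.
At the lower boundary (n = 1.43 to n = 3.13) the reflected ray undergoes a half-wave phase shift.
Net: no relative phase inversion (both shifts match).
With no net inversion, constructive interference in reflection requires 2 n t cos θ_r = m λ.
Snell's law: 1.0 sin 24.0° = 1.43 sin θ_r → sin θ_r = 0.284, cos θ_r = 0.959.
Minimum nonzero at m = 1: t = λ / (2 n cos θ_r) = 679 / (2 × 1.43 × 0.959) = 248 nm.

0.248 μm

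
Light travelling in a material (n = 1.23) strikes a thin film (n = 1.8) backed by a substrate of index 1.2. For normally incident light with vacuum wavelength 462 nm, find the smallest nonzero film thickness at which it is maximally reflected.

64.2 nm

Ray reflecting at the top interface goes from n = 1.23 toward n = 1.8: a half-wave phase shift.
At the lower boundary (n = 1.8 to n = 1.2) the reflected ray undergoes no phase shift.
Exactly one π shift → a net half-wave offset.
With one net inversion, constructive interference in reflection requires 2 n t = (m + ½) λ.
Minimum at m = 0: t = λ / (4 n) = 462 / (4 × 1.8) = 64.2 nm.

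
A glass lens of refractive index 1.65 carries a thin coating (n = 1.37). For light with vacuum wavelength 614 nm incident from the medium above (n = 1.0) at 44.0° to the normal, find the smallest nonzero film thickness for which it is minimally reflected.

130 nm

Ray reflecting at the top interface goes from n = 1.0 toward n = 1.37: a half-wave phase shift.
At the lower boundary (n = 1.37 to n = 1.65) the reflected ray undergoes a half-wave phase shift.
Zero or two π shifts → no net half-wave offset.
So the condition for destructive reflection is 2 n t cos θ_r = (m + ½) λ.
Snell's law: 1.0 sin 44.0° = 1.37 sin θ_r → sin θ_r = 0.507, cos θ_r = 0.862.
Minimum at m = 0: t = λ / (4 n cos θ_r) = 614 / (4 × 1.37 × 0.862) = 130 nm.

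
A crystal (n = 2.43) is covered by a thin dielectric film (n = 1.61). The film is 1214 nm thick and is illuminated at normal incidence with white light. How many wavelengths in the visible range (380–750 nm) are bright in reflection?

Ray reflecting at the top interface goes from n = 1.0 toward n = 1.61: a half-wave phase shift.
Ray reflecting at the bottom interface goes from n = 1.61 toward n = 2.43: a half-wave phase shift.
The two reflections carry the same phase change, so no net offset.
With no net inversion, constructive interference in reflection requires 2 n t = m λ.
λ = 2 n t / m = 3909 / m nm.
m=5: 782 nm (IR); m=6: 652 nm (visible); m=7: 558 nm (visible); m=8: 489 nm (visible); m=9: 434 nm (visible); m=10: 391 nm (visible); m=11: 355 nm (UV).

5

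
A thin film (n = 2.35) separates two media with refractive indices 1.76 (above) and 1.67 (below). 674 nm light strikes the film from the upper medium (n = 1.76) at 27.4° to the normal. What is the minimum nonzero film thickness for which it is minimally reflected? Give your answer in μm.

Top surface (1.76 → 2.35): reflection off a higher-index medium gives a half-wave phase shift.
Bottom surface (2.35 → 1.67): reflection off a lower-index medium gives no phase shift.
Net: one phase inversion between the two reflected rays.
With one net inversion, destructive interference in reflection requires 2 n t cos θ_r = m λ.
Snell's law: 1.76 sin 27.4° = 2.35 sin θ_r → sin θ_r = 0.345, cos θ_r = 0.939.
Minimum nonzero at m = 1: t = λ / (2 n cos θ_r) = 674 / (2 × 2.35 × 0.939) = 153 nm.

0.153 μm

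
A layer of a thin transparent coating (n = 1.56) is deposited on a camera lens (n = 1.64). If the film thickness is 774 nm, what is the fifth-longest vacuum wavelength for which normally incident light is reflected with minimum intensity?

537 nm

At the upper boundary (n = 1.0 to n = 1.56) the reflected ray undergoes a half-wave phase shift.
Bottom surface (1.56 → 1.64): reflection off a higher-index medium gives a half-wave phase shift.
The two reflections carry the same phase change, so no net offset.
So the condition for destructive reflection is 2 n t = (m + ½) λ.
λ = 2 n t / (m + ½). The fifth-longest wavelength is m = 4: λ = 2 × 1.56 × 774 / 4.50 = 537 nm.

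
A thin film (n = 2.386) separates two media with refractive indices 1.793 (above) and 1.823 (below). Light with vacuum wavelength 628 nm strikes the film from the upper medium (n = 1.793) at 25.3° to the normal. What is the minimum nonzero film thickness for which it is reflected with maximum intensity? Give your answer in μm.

0.0695 μm

Ray reflecting at the top interface goes from n = 1.793 toward n = 2.386: a half-wave phase shift.
Bottom surface (2.386 → 1.823): reflection off a lower-index medium gives no phase shift.
The two reflections differ by half a wavelength.
So the condition for constructive reflection is 2 n t cos θ_r = (m + ½) λ.
Snell's law: 1.793 sin 25.3° = 2.386 sin θ_r → sin θ_r = 0.321, cos θ_r = 0.947.
Minimum at m = 0: t = λ / (4 n cos θ_r) = 628 / (4 × 2.386 × 0.947) = 69.5 nm.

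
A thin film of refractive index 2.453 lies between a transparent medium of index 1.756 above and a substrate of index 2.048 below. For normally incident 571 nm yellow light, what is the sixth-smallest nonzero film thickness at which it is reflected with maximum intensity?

Top surface (1.756 → 2.453): reflection off a higher-index medium gives a half-wave phase shift.
At the lower boundary (n = 2.453 to n = 2.048) the reflected ray undergoes no phase shift.
Exactly one π shift → a net half-wave offset.
For strong reflection here: 2 n t = (m + ½) λ.
The sixth-smallest nonzero thickness corresponds to m = 5: t = (m + ½) λ / (2 n) = 5.50 × 571 / (2 × 2.453) = 640 nm.

640 nm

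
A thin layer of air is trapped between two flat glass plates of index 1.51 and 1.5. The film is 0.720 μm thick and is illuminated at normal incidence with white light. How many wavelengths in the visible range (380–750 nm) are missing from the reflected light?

2

At the upper boundary (n = 1.51 to n = 1.0) the reflected ray undergoes no phase shift.
At the lower boundary (n = 1.0 to n = 1.5) the reflected ray undergoes a half-wave phase shift.
Net: one phase inversion between the two reflected rays.
For weak reflection here: 2 n t = m λ.
λ = 2 n t / m = 1440 / m nm.
m=1: 1440 nm (IR); m=2: 720 nm (visible); m=3: 480 nm (visible); m=4: 360 nm (UV).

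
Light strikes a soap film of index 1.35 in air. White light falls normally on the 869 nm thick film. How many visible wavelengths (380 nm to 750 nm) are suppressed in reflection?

3

Ray reflecting at the top interface goes from n = 1.0 toward n = 1.35: a half-wave phase shift.
Bottom surface (1.35 → 1.0): reflection off a lower-index medium gives no phase shift.
Exactly one π shift → a net half-wave offset.
So the condition for destructive reflection is 2 n t = m λ.
λ = 2 n t / m = 2346 / m nm.
m=3: 782 nm (IR); m=4: 587 nm (visible); m=5: 469 nm (visible); m=6: 391 nm (visible); m=7: 335 nm (UV).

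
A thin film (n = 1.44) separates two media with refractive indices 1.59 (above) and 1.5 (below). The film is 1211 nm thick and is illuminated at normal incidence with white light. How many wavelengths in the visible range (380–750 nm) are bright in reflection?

4

Top surface (1.59 → 1.44): reflection off a lower-index medium gives no phase shift.
Bottom surface (1.44 → 1.5): reflection off a higher-index medium gives a half-wave phase shift.
Exactly one π shift → a net half-wave offset.
For maximum reflection here: 2 n t = (m + ½) λ.
λ = 2 n t / (m + ½) = 3488 / (m + ½) nm.
m=4: 775 nm (IR); m=5: 634 nm (visible); m=6: 537 nm (visible); m=7: 465 nm (visible); m=8: 410 nm (visible); m=9: 367 nm (UV).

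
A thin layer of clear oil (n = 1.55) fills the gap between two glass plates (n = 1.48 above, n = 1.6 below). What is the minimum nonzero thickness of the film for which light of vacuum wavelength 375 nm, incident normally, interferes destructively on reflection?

60.5 nm

Top surface (1.48 → 1.55): reflection off a higher-index medium gives a half-wave phase shift.
At the lower boundary (n = 1.55 to n = 1.6) the reflected ray undergoes a half-wave phase shift.
Zero or two π shifts → no net half-wave offset.
So the condition for destructive reflection is 2 n t = (m + ½) λ.
Minimum at m = 0: t = λ / (4 n) = 375 / (4 × 1.55) = 60.5 nm.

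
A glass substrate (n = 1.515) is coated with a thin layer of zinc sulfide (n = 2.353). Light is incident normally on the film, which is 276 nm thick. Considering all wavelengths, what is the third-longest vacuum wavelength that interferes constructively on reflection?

At the upper boundary (n = 1.0 to n = 2.353) the reflected ray undergoes a half-wave phase shift.
At the lower boundary (n = 2.353 to n = 1.515) the reflected ray undergoes no phase shift.
Exactly one π shift → a net half-wave offset.
With one net inversion, constructive interference in reflection requires 2 n t = (m + ½) λ.
λ = 2 n t / (m + ½). The third-longest wavelength is m = 2: λ = 2 × 2.353 × 276 / 2.50 = 520 nm.

520 nm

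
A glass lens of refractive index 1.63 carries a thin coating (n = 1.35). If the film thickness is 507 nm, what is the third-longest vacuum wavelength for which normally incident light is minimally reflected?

548 nm

Top surface (1.0 → 1.35): reflection off a higher-index medium gives a half-wave phase shift.
Ray reflecting at the bottom interface goes from n = 1.35 toward n = 1.63: a half-wave phase shift.
The two reflections carry the same phase change, so no net offset.
So the condition for destructive reflection is 2 n t = (m + ½) λ.
λ = 2 n t / (m + ½). The third-longest wavelength is m = 2: λ = 2 × 1.35 × 507 / 2.50 = 548 nm.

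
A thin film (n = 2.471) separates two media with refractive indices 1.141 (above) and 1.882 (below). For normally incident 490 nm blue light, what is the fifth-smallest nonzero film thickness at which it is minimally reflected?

496 nm

Ray reflecting at the top interface goes from n = 1.141 toward n = 2.471: a half-wave phase shift.
Bottom surface (2.471 → 1.882): reflection off a lower-index medium gives no phase shift.
Exactly one π shift → a net half-wave offset.
With one net inversion, destructive interference in reflection requires 2 n t = m λ.
The fifth-smallest nonzero thickness corresponds to m = 5: t = m λ / (2 n) = 5.00 × 490 / (2 × 2.471) = 496 nm.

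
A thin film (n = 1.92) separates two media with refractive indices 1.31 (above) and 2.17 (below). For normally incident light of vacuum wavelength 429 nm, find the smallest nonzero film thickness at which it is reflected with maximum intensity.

112 nm

Top surface (1.31 → 1.92): reflection off a higher-index medium gives a half-wave phase shift.
Ray reflecting at the bottom interface goes from n = 1.92 toward n = 2.17: a half-wave phase shift.
The two reflections carry the same phase change, so no net offset.
So the condition for constructive reflection is 2 n t = m λ.
Minimum nonzero at m = 1: t = λ / (2 n) = 429 / (2 × 1.92) = 112 nm.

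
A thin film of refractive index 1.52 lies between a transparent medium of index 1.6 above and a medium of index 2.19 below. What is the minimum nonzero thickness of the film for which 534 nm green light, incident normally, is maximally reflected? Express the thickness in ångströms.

Ray reflecting at the top interface goes from n = 1.6 toward n = 1.52: no phase shift.
At the lower boundary (n = 1.52 to n = 2.19) the reflected ray undergoes a half-wave phase shift.
Exactly one π shift → a net half-wave offset.
So the condition for constructive reflection is 2 n t = (m + ½) λ.
Minimum at m = 0: t = λ / (4 n) = 534 / (4 × 1.52) = 87.8 nm.

878 Å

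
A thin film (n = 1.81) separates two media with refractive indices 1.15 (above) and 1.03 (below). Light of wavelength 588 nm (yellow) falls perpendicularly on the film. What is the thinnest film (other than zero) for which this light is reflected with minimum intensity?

162 nm

At the upper boundary (n = 1.15 to n = 1.81) the reflected ray undergoes a half-wave phase shift.
Ray reflecting at the bottom interface goes from n = 1.81 toward n = 1.03: no phase shift.
Exactly one π shift → a net half-wave offset.
So the condition for destructive reflection is 2 n t = m λ.
Minimum nonzero at m = 1: t = λ / (2 n) = 588 / (2 × 1.81) = 162 nm.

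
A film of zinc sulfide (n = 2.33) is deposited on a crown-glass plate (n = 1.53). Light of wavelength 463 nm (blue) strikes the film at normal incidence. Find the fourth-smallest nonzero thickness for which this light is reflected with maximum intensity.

Ray reflecting at the top interface goes from n = 1.0 toward n = 2.33: a half-wave phase shift.
Ray reflecting at the bottom interface goes from n = 2.33 toward n = 1.53: no phase shift.
Exactly one π shift → a net half-wave offset.
For maximum reflection here: 2 n t = (m + ½) λ.
The fourth-smallest nonzero thickness corresponds to m = 3: t = (m + ½) λ / (2 n) = 3.50 × 463 / (2 × 2.33) = 348 nm.

348 nm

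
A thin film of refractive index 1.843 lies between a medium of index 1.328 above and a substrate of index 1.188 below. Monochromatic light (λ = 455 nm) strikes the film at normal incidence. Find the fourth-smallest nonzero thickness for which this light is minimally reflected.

494 nm

Ray reflecting at the top interface goes from n = 1.328 toward n = 1.843: a half-wave phase shift.
At the lower boundary (n = 1.843 to n = 1.188) the reflected ray undergoes no phase shift.
The two reflections differ by half a wavelength.
So the condition for destructive reflection is 2 n t = m λ.
The fourth-smallest nonzero thickness corresponds to m = 4: t = m λ / (2 n) = 4.00 × 455 / (2 × 1.843) = 494 nm.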